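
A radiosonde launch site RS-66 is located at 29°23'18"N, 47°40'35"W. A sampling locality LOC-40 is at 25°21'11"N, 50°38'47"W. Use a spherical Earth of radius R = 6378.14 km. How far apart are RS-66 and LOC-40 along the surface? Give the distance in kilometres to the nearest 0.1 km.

RS-66: φ = +29.38833°, λ = -47.67639°
LOC-40: φ = +25.35306°, λ = -50.64639°
Δφ = -4.0353°,  Δλ = -2.9700°
a = sin²(Δφ/2) + cos φ₁ cos φ₂ sin²(Δλ/2) = 0.001768
c = 2·arcsin(√a) = 0.084129 rad = 4.8202°
d = R·c = 6378.14 × 0.084129 = 536.6 km

536.6 km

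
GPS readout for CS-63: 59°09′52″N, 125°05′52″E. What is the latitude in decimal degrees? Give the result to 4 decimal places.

59.1644°N

59° + 9′/60 + 52″/3600 = 59 + 0.15000 + 0.01444 = 59.1644°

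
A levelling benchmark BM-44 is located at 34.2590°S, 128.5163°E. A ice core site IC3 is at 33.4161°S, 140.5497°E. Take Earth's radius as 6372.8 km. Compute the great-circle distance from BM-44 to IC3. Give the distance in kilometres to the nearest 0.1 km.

Δφ = 0.8429°,  Δλ = 12.0334°
a = sin²(Δφ/2) + cos φ₁ cos φ₂ sin²(Δλ/2) = 0.007634
c = 2·arcsin(√a) = 0.174965 rad = 10.0248°
d = R·c = 6372.8 × 0.174965 = 1115.0 km

1115.0 km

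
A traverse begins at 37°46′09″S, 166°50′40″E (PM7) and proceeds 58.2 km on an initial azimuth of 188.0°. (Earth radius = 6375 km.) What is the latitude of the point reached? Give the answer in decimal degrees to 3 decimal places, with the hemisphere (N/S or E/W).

38.287°S

PM7: φ = -37.76917°, λ = +166.84444°
δ = d/R = 58.2/6375 = 0.009129 rad
φ₂ = arcsin(sin φ₁ cos δ + cos φ₁ sin δ cos θ)
   = arcsin(-0.61248·0.99996 + 0.79048·0.00913·-0.99027) = -38.28712°
λ₂ = λ₁ + atan2(sin θ sin δ cos φ₁, cos δ − sin φ₁ sin φ₂) = 166.75170°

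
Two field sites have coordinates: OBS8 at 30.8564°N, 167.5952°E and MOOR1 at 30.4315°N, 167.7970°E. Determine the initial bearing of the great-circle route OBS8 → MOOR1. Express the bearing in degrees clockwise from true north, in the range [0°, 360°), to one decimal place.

Δλ = 0.2018°
y = sin Δλ · cos φ₂ = 0.003037
x = cos φ₁ sin φ₂ − sin φ₁ cos φ₂ cos Δλ = -0.007413
θ = atan2(y, x) = 157.7230° → 157.7230° (mod 360°)

157.7°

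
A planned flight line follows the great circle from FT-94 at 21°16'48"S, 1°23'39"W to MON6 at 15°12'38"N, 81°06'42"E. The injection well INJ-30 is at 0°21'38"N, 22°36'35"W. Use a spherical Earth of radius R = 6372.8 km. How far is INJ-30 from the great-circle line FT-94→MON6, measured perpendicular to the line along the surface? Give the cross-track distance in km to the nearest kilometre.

FT-94: φ = -21.28000°, λ = -1.39417°
MON6: φ = +15.21056°, λ = +81.11167°
INJ-30: φ = +0.36056°, λ = -22.60972°
δ₁₃ = central angle FT-94→INJ-30 = 0.522922 rad  (haversine)
θ₁₃ = bearing FT-94→INJ-30 = 313.565°,  θ₁₂ = bearing FT-94→MON6 = 73.129°
dₓₜ = R·arcsin(sin δ₁₃ · sin(θ₁₃ − θ₁₂)) = 6372.8·arcsin(0.49941·sin(240.437°)) = -2863.727 km
|dₓₜ| = 2863.727 km

2864 km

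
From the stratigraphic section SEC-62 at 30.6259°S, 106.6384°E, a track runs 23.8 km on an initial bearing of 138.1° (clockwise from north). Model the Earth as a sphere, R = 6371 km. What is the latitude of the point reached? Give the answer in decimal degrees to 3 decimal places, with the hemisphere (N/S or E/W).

30.785°S

δ = d/R = 23.8/6371 = 0.003736 rad
φ₂ = arcsin(sin φ₁ cos δ + cos φ₁ sin δ cos θ)
   = arcsin(-0.50943·0.99999 + 0.86051·0.00374·-0.74431) = -30.78511°
λ₂ = λ₁ + atan2(sin θ sin δ cos φ₁, cos δ − sin φ₁ sin φ₂) = 106.80479°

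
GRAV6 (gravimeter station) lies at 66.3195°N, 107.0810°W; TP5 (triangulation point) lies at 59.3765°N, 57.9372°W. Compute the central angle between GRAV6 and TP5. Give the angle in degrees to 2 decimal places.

22.79°

Δφ = -6.9430°,  Δλ = 49.1438°
a = sin²(Δφ/2) + cos φ₁ cos φ₂ sin²(Δλ/2) = 0.039044
c = 2·arcsin(√a) = 0.397810 rad = 22.7928°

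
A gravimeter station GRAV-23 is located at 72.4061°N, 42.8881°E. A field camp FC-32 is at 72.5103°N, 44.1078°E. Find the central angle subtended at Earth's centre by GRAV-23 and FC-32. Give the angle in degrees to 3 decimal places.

0.382°

Δφ = 0.1042°,  Δλ = 1.2197°
a = sin²(Δφ/2) + cos φ₁ cos φ₂ sin²(Δλ/2) = 0.000011
c = 2·arcsin(√a) = 0.006669 rad = 0.3821°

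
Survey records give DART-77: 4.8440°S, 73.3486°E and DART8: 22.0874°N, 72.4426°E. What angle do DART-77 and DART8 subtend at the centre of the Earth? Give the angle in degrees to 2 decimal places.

26.95°

Δφ = 26.9314°,  Δλ = -0.9060°
a = sin²(Δφ/2) + cos φ₁ cos φ₂ sin²(Δλ/2) = 0.054283
c = 2·arcsin(√a) = 0.470296 rad = 26.9460°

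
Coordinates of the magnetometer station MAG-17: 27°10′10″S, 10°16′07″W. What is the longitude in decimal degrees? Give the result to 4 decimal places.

10° + 16′/60 + 7″/3600 = 10 + 0.26667 + 0.00194 = 10.2686°

10.2686°W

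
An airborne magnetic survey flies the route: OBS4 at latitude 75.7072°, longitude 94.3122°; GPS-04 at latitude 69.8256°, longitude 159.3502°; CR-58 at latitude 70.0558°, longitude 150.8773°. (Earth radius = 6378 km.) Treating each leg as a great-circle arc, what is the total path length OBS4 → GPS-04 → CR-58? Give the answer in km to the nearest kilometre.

OBS4→GPS-04: c = 0.331594 rad, d = 2114.90 km
GPS-04→CR-58: c = 0.050839 rad, d = 324.25 km
Total = 2114.90 + 324.25 = 2439.16 km

2439 km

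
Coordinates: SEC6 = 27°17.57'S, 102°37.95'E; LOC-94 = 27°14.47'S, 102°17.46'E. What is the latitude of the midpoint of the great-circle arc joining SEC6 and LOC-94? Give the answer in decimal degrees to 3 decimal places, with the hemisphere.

SEC6: φ = -27.29283°, λ = +102.63250°
LOC-94: φ = -27.24117°, λ = +102.29100°
Bx = cos φ₂ cos Δλ = 0.889072,  By = cos φ₂ sin Δλ = -0.005299
φₘ = atan2(sin φ₁ + sin φ₂, √((cos φ₁ + Bx)² + By²)) = -27.26710°
λₘ = λ₁ + atan2(By, cos φ₁ + Bx) = 102.46171°

27.267°S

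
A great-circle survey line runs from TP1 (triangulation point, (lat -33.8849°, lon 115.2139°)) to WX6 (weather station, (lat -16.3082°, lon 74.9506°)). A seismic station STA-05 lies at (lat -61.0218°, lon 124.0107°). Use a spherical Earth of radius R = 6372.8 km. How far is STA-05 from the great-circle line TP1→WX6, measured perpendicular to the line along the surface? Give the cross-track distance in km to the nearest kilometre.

δ₁₃ = central angle TP1→STA-05 = 0.483898 rad  (haversine)
θ₁₃ = bearing TP1→STA-05 = 170.836°,  θ₁₂ = bearing TP1→WX6 = 285.773°
dₓₜ = R·arcsin(sin δ₁₃ · sin(θ₁₃ − θ₁₂)) = 6372.8·arcsin(0.46523·sin(-114.937°)) = -2775.340 km
|dₓₜ| = 2775.340 km

2775 km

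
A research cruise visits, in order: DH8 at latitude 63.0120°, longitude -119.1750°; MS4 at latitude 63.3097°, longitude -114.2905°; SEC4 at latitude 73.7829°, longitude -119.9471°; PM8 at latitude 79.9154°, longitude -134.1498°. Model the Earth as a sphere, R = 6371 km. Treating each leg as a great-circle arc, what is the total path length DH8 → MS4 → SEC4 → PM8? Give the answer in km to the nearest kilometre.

2199 km

DH8→MS4: c = 0.038829 rad, d = 247.38 km
MS4→SEC4: c = 0.186122 rad, d = 1185.78 km
SEC4→PM8: c = 0.120216 rad, d = 765.90 km
Total = 247.38 + 1185.78 + 765.90 = 2199.06 km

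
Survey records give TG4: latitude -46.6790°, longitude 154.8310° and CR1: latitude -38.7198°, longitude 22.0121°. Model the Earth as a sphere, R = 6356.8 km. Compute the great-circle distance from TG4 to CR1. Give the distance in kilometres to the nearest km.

9404 km

Δφ = 7.9592°,  Δλ = -132.8189°
a = sin²(Δφ/2) + cos φ₁ cos φ₂ sin²(Δλ/2) = 0.454378
c = 2·arcsin(√a) = 1.479426 rad = 84.7648°
d = R·c = 6356.8 × 1.479426 = 9404.4 km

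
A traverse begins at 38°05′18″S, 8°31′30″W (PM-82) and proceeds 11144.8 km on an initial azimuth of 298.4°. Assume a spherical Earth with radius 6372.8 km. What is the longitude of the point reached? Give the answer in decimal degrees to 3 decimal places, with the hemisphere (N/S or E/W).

PM-82: φ = -38.08833°, λ = -8.52500°
δ = d/R = 11144.8/6372.8 = 1.748807 rad
φ₂ = arcsin(sin φ₁ cos δ + cos φ₁ sin δ cos θ)
   = arcsin(-0.61688·-0.17707 + 0.78706·0.98420·0.47562) = 28.53277°
λ₂ = λ₁ + atan2(sin θ sin δ cos φ₁, cos δ − sin φ₁ sin φ₂) = -88.73418°

88.734°W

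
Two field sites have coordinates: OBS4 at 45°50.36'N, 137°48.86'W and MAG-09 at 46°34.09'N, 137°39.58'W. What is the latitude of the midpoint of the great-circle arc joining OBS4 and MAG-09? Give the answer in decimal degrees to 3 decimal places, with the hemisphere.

46.204°N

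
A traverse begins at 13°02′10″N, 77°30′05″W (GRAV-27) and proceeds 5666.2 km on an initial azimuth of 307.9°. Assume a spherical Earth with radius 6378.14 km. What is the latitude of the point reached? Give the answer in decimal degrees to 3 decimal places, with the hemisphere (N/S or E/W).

GRAV-27: φ = +13.03611°, λ = -77.50139°
δ = d/R = 5666.2/6378.14 = 0.888378 rad
φ₂ = arcsin(sin φ₁ cos δ + cos φ₁ sin δ cos θ)
   = arcsin(0.22557·0.63067 + 0.97423·0.77605·0.61429) = 37.35038°
λ₂ = λ₁ + atan2(sin θ sin δ cos φ₁, cos δ − sin φ₁ sin φ₂) = -127.88517°

37.350°N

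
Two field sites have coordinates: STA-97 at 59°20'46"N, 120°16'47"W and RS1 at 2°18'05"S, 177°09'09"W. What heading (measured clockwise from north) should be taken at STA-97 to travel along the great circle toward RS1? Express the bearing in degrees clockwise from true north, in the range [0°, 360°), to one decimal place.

239.6°

STA-97: φ = +59.34611°, λ = -120.27972°
RS1: φ = -2.30139°, λ = -177.15250°
Δλ = -56.8728°
y = sin Δλ · cos φ₂ = -0.836784
x = cos φ₁ sin φ₂ − sin φ₁ cos φ₂ cos Δλ = -0.490228
θ = atan2(y, x) = -120.3638° → 239.6362° (mod 360°)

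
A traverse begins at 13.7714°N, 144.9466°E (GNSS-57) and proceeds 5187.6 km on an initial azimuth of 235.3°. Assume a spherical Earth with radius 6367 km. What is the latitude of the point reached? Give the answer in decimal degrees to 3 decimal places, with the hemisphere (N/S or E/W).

13.826°S

δ = d/R = 5187.6/6367 = 0.814764 rad
φ₂ = arcsin(sin φ₁ cos δ + cos φ₁ sin δ cos θ)
   = arcsin(0.23805·0.68604 + 0.97125·0.72756·-0.56928) = -13.82572°
λ₂ = λ₁ + atan2(sin θ sin δ cos φ₁, cos δ − sin φ₁ sin φ₂) = 106.92129°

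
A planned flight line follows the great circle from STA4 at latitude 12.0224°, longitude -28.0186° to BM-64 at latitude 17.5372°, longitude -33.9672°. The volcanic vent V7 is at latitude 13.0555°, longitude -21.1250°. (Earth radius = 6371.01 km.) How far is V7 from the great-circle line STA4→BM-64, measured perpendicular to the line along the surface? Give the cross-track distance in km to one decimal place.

611.8 km

δ₁₃ = central angle STA4→V7 = 0.118817 rad  (haversine)
θ₁₃ = bearing STA4→V7 = 80.533°,  θ₁₂ = bearing STA4→BM-64 = 314.519°
dₓₜ = R·arcsin(sin δ₁₃ · sin(θ₁₃ − θ₁₂)) = 6371.01·arcsin(0.11854·sin(-233.985°)) = 611.802 km
|dₓₜ| = 611.802 km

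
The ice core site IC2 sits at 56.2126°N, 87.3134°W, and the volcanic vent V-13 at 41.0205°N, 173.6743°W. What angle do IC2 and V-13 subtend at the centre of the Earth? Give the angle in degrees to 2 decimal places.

Δφ = -15.1921°,  Δλ = -86.3609°
a = sin²(Δφ/2) + cos φ₁ cos φ₂ sin²(Δλ/2) = 0.213945
c = 2·arcsin(√a) = 0.961720 rad = 55.1025°

55.10°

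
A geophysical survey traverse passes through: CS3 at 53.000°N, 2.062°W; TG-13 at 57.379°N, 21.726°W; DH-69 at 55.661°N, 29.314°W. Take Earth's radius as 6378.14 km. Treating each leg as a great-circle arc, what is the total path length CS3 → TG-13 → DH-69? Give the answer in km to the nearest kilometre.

CS3→TG-13: c = 0.209375 rad, d = 1335.42 km
TG-13→DH-69: c = 0.078917 rad, d = 503.34 km
Total = 1335.42 + 503.34 = 1838.77 km

1839 km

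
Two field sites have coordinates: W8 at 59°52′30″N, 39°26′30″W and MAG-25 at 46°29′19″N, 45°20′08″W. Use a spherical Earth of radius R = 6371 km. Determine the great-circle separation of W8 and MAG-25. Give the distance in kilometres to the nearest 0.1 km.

1538.0 km

W8: φ = +59.87500°, λ = -39.44167°
MAG-25: φ = +46.48861°, λ = -45.33556°
Δφ = -13.3864°,  Δλ = -5.8939°
a = sin²(Δφ/2) + cos φ₁ cos φ₂ sin²(Δλ/2) = 0.014498
c = 2·arcsin(√a) = 0.241400 rad = 13.8312°
d = R·c = 6371 × 0.241400 = 1538.0 km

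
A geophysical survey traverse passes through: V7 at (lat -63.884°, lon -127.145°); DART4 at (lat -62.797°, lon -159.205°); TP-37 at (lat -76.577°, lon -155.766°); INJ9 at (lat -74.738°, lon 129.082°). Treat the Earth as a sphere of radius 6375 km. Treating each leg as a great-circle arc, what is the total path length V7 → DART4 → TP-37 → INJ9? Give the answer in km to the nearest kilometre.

5067 km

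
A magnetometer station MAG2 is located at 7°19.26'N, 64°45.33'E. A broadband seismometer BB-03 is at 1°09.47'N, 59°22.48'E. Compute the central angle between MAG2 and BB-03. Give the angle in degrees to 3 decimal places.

MAG2: φ = +7.32100°, λ = +64.75550°
BB-03: φ = +1.15783°, λ = +59.37467°
Δφ = -6.1632°,  Δλ = -5.3808°
a = sin²(Δφ/2) + cos φ₁ cos φ₂ sin²(Δλ/2) = 0.005075
c = 2·arcsin(√a) = 0.142596 rad = 8.1702°

8.170°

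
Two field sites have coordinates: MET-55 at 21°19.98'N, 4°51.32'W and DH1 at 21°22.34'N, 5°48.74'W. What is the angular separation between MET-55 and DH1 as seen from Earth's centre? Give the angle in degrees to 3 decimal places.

MET-55: φ = +21.33300°, λ = -4.85533°
DH1: φ = +21.37233°, λ = -5.81233°
Δφ = 0.0393°,  Δλ = -0.9570°
a = sin²(Δφ/2) + cos φ₁ cos φ₂ sin²(Δλ/2) = 0.000061
c = 2·arcsin(√a) = 0.015571 rad = 0.8922°

0.892°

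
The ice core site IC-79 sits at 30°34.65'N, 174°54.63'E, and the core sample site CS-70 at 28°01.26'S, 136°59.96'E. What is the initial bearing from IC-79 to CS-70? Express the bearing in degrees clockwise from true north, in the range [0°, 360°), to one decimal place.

IC-79: φ = +30.57750°, λ = +174.91050°
CS-70: φ = -28.02100°, λ = +136.99933°
Δλ = -37.9112°
y = sin Δλ · cos φ₂ = -0.542412
x = cos φ₁ sin φ₂ − sin φ₁ cos φ₂ cos Δλ = -0.758767
θ = atan2(y, x) = -144.4406° → 215.5594° (mod 360°)

215.6°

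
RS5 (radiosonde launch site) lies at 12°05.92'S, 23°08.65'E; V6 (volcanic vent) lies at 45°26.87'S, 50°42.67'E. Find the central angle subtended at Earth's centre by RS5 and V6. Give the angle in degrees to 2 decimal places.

40.76°

RS5: φ = -12.09867°, λ = +23.14417°
V6: φ = -45.44783°, λ = +50.71117°
Δφ = -33.3492°,  Δλ = 27.5670°
a = sin²(Δφ/2) + cos φ₁ cos φ₂ sin²(Δλ/2) = 0.121271
c = 2·arcsin(√a) = 0.711387 rad = 40.7594°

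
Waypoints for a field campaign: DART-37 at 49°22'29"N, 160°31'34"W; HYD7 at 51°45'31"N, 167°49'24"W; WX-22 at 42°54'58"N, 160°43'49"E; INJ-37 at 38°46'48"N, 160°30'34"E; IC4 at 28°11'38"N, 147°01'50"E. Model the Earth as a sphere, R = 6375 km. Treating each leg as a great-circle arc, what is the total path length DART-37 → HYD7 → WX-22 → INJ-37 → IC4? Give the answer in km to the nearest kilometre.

5297 km

DART-37: φ = +49.37472°, λ = -160.52611°
HYD7: φ = +51.75861°, λ = -167.82333°
WX-22: φ = +42.91611°, λ = +160.73028°
INJ-37: φ = +38.78000°, λ = +160.50944°
IC4: φ = +28.19389°, λ = +147.03056°
DART-37→HYD7: c = 0.090912 rad, d = 579.56 km
HYD7→WX-22: c = 0.398777 rad, d = 2542.20 km
WX-22→INJ-37: c = 0.072248 rad, d = 460.58 km
INJ-37→IC4: c = 0.268932 rad, d = 1714.44 km
Total = 579.56 + 2542.20 + 460.58 + 1714.44 = 5296.78 km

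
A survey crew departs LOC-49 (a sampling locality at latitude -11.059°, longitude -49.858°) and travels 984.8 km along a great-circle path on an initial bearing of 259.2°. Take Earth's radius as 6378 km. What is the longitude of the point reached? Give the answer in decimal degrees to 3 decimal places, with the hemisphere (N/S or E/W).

δ = d/R = 984.8/6378 = 0.154406 rad
φ₂ = arcsin(sin φ₁ cos δ + cos φ₁ sin δ cos θ)
   = arcsin(-0.19182·0.98810 + 0.98143·0.15379·-0.18738) = -12.58105°
λ₂ = λ₁ + atan2(sin θ sin δ cos φ₁, cos δ − sin φ₁ sin φ₂) = -58.76235°

58.762°W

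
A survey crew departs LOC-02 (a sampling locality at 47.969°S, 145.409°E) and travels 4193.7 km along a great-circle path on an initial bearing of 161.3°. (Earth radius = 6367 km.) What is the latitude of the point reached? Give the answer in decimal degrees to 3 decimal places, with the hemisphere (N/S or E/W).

δ = d/R = 4193.7/6367 = 0.658662 rad
φ₂ = arcsin(sin φ₁ cos δ + cos φ₁ sin δ cos θ)
   = arcsin(-0.74278·0.79081 + 0.66953·0.61206·-0.94721) = -77.30719°
λ₂ = λ₁ + atan2(sin θ sin δ cos φ₁, cos δ − sin φ₁ sin φ₂) = -151.32631°

77.307°S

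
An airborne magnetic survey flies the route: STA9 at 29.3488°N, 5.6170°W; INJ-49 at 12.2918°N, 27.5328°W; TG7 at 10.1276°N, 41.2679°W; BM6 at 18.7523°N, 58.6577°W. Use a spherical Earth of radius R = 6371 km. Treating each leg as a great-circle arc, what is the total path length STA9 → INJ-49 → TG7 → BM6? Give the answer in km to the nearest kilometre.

6572 km

STA9→INJ-49: c = 0.463561 rad, d = 2953.35 km
INJ-49→TG7: c = 0.238127 rad, d = 1517.11 km
TG7→BM6: c = 0.329865 rad, d = 2101.57 km
Total = 2953.35 + 1517.11 + 2101.57 = 6572.03 km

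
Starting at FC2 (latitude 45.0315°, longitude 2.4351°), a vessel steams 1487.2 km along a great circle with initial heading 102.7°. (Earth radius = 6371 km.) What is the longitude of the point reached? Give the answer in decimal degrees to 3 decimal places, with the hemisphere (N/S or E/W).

19.757°E

δ = d/R = 1487.2/6371 = 0.233433 rad
φ₂ = arcsin(sin φ₁ cos δ + cos φ₁ sin δ cos θ)
   = arcsin(0.70750·0.97288 + 0.70672·0.23132·-0.21985) = 40.72030°
λ₂ = λ₁ + atan2(sin θ sin δ cos φ₁, cos δ − sin φ₁ sin φ₂) = 19.75710°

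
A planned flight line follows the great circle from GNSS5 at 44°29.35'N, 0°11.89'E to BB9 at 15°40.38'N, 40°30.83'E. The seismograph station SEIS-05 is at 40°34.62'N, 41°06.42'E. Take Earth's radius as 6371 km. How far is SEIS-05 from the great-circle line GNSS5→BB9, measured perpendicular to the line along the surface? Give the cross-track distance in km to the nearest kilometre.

GNSS5: φ = +44.48917°, λ = +0.19817°
BB9: φ = +15.67300°, λ = +40.51383°
SEIS-05: φ = +40.57700°, λ = +41.10700°
δ₁₃ = central angle GNSS5→SEIS-05 = 0.524993 rad  (haversine)
θ₁₃ = bearing GNSS5→SEIS-05 = 82.920°,  θ₁₂ = bearing GNSS5→BB9 = 117.316°
dₓₜ = R·arcsin(sin δ₁₃ · sin(θ₁₃ − θ₁₂)) = 6371·arcsin(0.50121·sin(-34.396°)) = -1828.893 km
|dₓₜ| = 1828.893 km

1829 km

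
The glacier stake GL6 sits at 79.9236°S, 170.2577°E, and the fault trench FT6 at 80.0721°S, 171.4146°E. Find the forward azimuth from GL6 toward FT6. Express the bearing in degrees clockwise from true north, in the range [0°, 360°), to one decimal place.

127.0°

Δλ = 1.1569°
y = sin Δλ · cos φ₂ = 0.003481
x = cos φ₁ sin φ₂ − sin φ₁ cos φ₂ cos Δλ = -0.002626
θ = atan2(y, x) = 127.0346° → 127.0346° (mod 360°)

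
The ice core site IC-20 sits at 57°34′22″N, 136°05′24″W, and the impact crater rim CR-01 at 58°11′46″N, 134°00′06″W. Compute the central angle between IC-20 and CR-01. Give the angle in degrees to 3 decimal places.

1.273°

IC-20: φ = +57.57278°, λ = -136.09000°
CR-01: φ = +58.19611°, λ = -134.00167°
Δφ = 0.6233°,  Δλ = 2.0883°
a = sin²(Δφ/2) + cos φ₁ cos φ₂ sin²(Δλ/2) = 0.000123
c = 2·arcsin(√a) = 0.022221 rad = 1.2732°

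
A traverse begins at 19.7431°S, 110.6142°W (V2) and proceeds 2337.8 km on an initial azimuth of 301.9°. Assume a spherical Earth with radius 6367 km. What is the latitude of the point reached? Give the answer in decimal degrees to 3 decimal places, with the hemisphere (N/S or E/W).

δ = d/R = 2337.8/6367 = 0.367174 rad
φ₂ = arcsin(sin φ₁ cos δ + cos φ₁ sin δ cos θ)
   = arcsin(-0.33780·0.93335 + 0.94122·0.35898·0.52844) = -7.85923°
λ₂ = λ₁ + atan2(sin θ sin δ cos φ₁, cos δ − sin φ₁ sin φ₂) = -128.53207°

7.859°S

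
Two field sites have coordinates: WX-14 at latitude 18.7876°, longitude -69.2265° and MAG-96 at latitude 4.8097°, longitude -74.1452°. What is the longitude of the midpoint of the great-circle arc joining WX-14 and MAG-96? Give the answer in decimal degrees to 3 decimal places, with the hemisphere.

Bx = cos φ₂ cos Δλ = 0.992809,  By = cos φ₂ sin Δλ = -0.085440
φₘ = atan2(sin φ₁ + sin φ₂, √((cos φ₁ + Bx)² + By²)) = 11.80922°
λₘ = λ₁ + atan2(By, cos φ₁ + Bx) = -71.74887°

71.749°W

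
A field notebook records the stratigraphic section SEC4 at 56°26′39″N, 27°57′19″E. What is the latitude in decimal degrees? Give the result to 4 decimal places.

56° + 26′/60 + 39″/3600 = 56 + 0.43333 + 0.01083 = 56.4442°

56.4442°N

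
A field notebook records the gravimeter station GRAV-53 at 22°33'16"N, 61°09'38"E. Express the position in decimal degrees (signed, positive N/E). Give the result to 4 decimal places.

+22.5544°, +61.1606°

lat: 22.5544° N → +22.5544°
lon: 61.1606° E → +61.1606°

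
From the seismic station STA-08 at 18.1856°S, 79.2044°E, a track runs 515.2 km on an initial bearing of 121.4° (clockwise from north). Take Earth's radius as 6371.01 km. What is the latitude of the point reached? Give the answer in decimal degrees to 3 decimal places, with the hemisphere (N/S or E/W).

20.552°S

δ = d/R = 515.2/6371.01 = 0.080866 rad
φ₂ = arcsin(sin φ₁ cos δ + cos φ₁ sin δ cos θ)
   = arcsin(-0.31210·0.99673 + 0.95005·0.08078·-0.52101) = -20.55218°
λ₂ = λ₁ + atan2(sin θ sin δ cos φ₁, cos δ − sin φ₁ sin φ₂) = 83.42719°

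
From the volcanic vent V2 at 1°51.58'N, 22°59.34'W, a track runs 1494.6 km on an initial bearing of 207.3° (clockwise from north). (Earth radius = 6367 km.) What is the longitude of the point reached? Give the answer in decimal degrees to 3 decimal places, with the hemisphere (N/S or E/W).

29.209°W

V2: φ = +1.85967°, λ = -22.98900°
δ = d/R = 1494.6/6367 = 0.234742 rad
φ₂ = arcsin(sin φ₁ cos δ + cos φ₁ sin δ cos θ)
   = arcsin(0.03245·0.97257 + 0.99947·0.23259·-0.88862) = -10.07950°
λ₂ = λ₁ + atan2(sin θ sin δ cos φ₁, cos δ − sin φ₁ sin φ₂) = -29.20923°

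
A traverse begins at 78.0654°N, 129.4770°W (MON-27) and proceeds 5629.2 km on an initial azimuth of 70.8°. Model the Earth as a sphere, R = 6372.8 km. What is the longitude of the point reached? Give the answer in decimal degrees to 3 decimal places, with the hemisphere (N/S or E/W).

δ = d/R = 5629.2/6372.8 = 0.883317 rad
φ₂ = arcsin(sin φ₁ cos δ + cos φ₁ sin δ cos θ)
   = arcsin(0.97838·0.63459 + 0.20680·0.77285·0.32887) = 42.33267°
λ₂ = λ₁ + atan2(sin θ sin δ cos φ₁, cos δ − sin φ₁ sin φ₂) = -30.33605°

30.336°W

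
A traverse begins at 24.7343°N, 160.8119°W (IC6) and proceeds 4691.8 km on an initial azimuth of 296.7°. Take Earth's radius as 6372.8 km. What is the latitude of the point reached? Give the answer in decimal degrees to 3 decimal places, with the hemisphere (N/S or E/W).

δ = d/R = 4691.8/6372.8 = 0.736223 rad
φ₂ = arcsin(sin φ₁ cos δ + cos φ₁ sin δ cos θ)
   = arcsin(0.41841·0.74101 + 0.90826·0.67149·0.44932) = 35.73814°
λ₂ = λ₁ + atan2(sin θ sin δ cos φ₁, cos δ − sin φ₁ sin φ₂) = 151.53649°

35.738°N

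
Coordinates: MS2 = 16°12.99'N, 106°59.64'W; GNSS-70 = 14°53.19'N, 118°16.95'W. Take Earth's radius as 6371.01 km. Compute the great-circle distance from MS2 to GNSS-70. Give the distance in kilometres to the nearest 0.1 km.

1218.1 km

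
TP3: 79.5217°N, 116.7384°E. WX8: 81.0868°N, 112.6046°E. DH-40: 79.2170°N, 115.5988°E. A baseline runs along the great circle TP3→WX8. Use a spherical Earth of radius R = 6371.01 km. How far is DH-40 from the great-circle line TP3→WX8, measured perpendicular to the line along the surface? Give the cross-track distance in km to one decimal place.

δ₁₃ = central angle TP3→DH-40 = 0.006461 rad  (haversine)
θ₁₃ = bearing TP3→DH-40 = 215.165°,  θ₁₂ = bearing TP3→WX8 = 338.047°
dₓₜ = R·arcsin(sin δ₁₃ · sin(θ₁₃ − θ₁₂)) = 6371.01·arcsin(0.00646·sin(-122.882°)) = -34.567 km
|dₓₜ| = 34.567 km

34.6 km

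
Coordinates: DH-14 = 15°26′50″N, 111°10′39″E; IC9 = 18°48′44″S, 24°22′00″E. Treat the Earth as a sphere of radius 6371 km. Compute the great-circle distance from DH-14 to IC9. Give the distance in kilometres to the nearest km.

10231 km

DH-14: φ = +15.44722°, λ = +111.17750°
IC9: φ = -18.81222°, λ = +24.36667°
Δφ = -34.2594°,  Δλ = -86.8108°
a = sin²(Δφ/2) + cos φ₁ cos φ₂ sin²(Δλ/2) = 0.517565
c = 2·arcsin(√a) = 1.605934 rad = 92.0133°
d = R·c = 6371 × 1.605934 = 10231.4 km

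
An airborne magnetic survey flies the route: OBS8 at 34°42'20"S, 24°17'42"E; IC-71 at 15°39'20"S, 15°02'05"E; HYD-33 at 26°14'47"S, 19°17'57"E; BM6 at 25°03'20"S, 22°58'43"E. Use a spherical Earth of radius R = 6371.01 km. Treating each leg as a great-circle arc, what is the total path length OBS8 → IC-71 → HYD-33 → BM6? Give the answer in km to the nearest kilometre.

OBS8: φ = -34.70556°, λ = +24.29500°
IC-71: φ = -15.65556°, λ = +15.03472°
HYD-33: φ = -26.24639°, λ = +19.29917°
BM6: φ = -25.05556°, λ = +22.97861°
OBS8→IC-71: c = 0.362769 rad, d = 2311.21 km
IC-71→HYD-33: c = 0.197431 rad, d = 1257.83 km
HYD-33→BM6: c = 0.061504 rad, d = 391.84 km
Total = 2311.21 + 1257.83 + 391.84 = 3960.88 km

3961 km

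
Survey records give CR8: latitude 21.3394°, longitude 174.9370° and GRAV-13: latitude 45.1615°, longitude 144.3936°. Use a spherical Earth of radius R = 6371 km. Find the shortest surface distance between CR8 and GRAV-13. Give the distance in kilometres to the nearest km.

3841 km

Δφ = 23.8221°,  Δλ = -30.5434°
a = sin²(Δφ/2) + cos φ₁ cos φ₂ sin²(Δλ/2) = 0.088163
c = 2·arcsin(√a) = 0.602937 rad = 34.5458°
d = R·c = 6371 × 0.602937 = 3841.3 km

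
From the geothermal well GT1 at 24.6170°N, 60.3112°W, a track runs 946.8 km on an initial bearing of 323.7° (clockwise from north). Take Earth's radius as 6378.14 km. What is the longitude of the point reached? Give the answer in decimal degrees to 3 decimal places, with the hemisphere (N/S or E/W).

66.196°W

δ = d/R = 946.8/6378.14 = 0.148445 rad
φ₂ = arcsin(sin φ₁ cos δ + cos φ₁ sin δ cos θ)
   = arcsin(0.41655·0.98900 + 0.90911·0.14790·0.80593) = 31.35457°
λ₂ = λ₁ + atan2(sin θ sin δ cos φ₁, cos δ − sin φ₁ sin φ₂) = -66.19620°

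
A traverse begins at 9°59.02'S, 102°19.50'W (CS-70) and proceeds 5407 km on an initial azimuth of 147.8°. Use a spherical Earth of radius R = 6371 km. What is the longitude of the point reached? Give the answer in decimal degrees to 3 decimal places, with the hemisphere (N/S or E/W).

65.849°W

CS-70: φ = -9.98367°, λ = -102.32500°
δ = d/R = 5407/6371 = 0.848689 rad
φ₂ = arcsin(sin φ₁ cos δ + cos φ₁ sin δ cos θ)
   = arcsin(-0.17337·0.66097 + 0.98486·0.75041·-0.84619) = -47.72890°
λ₂ = λ₁ + atan2(sin θ sin δ cos φ₁, cos δ − sin φ₁ sin φ₂) = -65.84863°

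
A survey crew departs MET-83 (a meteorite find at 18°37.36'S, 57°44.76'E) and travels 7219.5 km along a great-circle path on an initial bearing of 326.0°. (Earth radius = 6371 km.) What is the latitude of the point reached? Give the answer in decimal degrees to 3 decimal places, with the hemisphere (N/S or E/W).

MET-83: φ = -18.62267°, λ = +57.74600°
δ = d/R = 7219.5/6371 = 1.133182 rad
φ₂ = arcsin(sin φ₁ cos δ + cos φ₁ sin δ cos θ)
   = arcsin(-0.31933·0.42378 + 0.94764·0.90577·0.82904) = 35.18859°
λ₂ = λ₁ + atan2(sin θ sin δ cos φ₁, cos δ − sin φ₁ sin φ₂) = 19.44806°

35.189°N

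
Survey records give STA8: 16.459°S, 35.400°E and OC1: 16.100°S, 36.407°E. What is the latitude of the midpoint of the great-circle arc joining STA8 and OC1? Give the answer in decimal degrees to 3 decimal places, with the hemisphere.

16.280°S

Bx = cos φ₂ cos Δλ = 0.960631,  By = cos φ₂ sin Δλ = 0.016885
φₘ = atan2(sin φ₁ + sin φ₂, √((cos φ₁ + Bx)² + By²)) = -16.28010°
λₘ = λ₁ + atan2(By, cos φ₁ + Bx) = 35.90396°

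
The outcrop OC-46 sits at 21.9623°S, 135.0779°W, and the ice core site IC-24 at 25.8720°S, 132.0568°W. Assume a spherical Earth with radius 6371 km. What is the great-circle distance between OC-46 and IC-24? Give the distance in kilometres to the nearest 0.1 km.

532.2 km

Δφ = -3.9097°,  Δλ = 3.0211°
a = sin²(Δφ/2) + cos φ₁ cos φ₂ sin²(Δλ/2) = 0.001744
c = 2·arcsin(√a) = 0.083535 rad = 4.7862°
d = R·c = 6371 × 0.083535 = 532.2 km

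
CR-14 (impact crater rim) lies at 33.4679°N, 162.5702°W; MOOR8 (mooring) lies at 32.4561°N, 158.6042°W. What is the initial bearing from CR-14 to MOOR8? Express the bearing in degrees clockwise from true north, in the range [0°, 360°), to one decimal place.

Δλ = 3.9660°
y = sin Δλ · cos φ₂ = 0.058361
x = cos φ₁ sin φ₂ − sin φ₁ cos φ₂ cos Δλ = -0.016544
θ = atan2(y, x) = 105.8267° → 105.8267° (mod 360°)

105.8°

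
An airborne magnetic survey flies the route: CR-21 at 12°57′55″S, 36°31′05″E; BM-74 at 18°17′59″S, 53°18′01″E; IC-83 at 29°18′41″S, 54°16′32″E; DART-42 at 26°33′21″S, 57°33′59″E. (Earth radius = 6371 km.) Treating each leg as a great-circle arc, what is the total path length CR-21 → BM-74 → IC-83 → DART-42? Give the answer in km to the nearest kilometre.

3565 km

CR-21: φ = -12.96528°, λ = +36.51806°
BM-74: φ = -18.29972°, λ = +53.30028°
IC-83: φ = -29.31139°, λ = +54.27556°
DART-42: φ = -26.55583°, λ = +57.56639°
CR-21→BM-74: c = 0.296849 rad, d = 1891.22 km
BM-74→IC-83: c = 0.192817 rad, d = 1228.44 km
IC-83→DART-42: c = 0.069906 rad, d = 445.37 km
Total = 1891.22 + 1228.44 + 445.37 = 3565.03 km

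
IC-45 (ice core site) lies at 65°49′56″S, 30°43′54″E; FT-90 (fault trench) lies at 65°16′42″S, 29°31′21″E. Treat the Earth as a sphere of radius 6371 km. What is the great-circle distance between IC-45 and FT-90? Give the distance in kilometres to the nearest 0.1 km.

IC-45: φ = -65.83222°, λ = +30.73167°
FT-90: φ = -65.27833°, λ = +29.52250°
Δφ = 0.5539°,  Δλ = -1.2092°
a = sin²(Δφ/2) + cos φ₁ cos φ₂ sin²(Δλ/2) = 0.000042
c = 2·arcsin(√a) = 0.013027 rad = 0.7464°
d = R·c = 6371 × 0.013027 = 83.0 km

83.0 km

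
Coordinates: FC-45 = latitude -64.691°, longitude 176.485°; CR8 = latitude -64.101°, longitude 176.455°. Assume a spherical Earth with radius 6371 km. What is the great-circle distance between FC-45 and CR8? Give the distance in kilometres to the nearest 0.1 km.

65.6 km

Δφ = 0.5900°,  Δλ = -0.0300°
a = sin²(Δφ/2) + cos φ₁ cos φ₂ sin²(Δλ/2) = 0.000027
c = 2·arcsin(√a) = 0.010300 rad = 0.5901°
d = R·c = 6371 × 0.010300 = 65.6 km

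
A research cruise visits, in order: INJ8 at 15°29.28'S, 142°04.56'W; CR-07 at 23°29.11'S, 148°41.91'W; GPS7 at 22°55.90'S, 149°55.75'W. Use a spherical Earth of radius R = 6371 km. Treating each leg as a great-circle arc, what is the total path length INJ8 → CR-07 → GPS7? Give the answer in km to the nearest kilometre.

INJ8: φ = -15.48800°, λ = -142.07600°
CR-07: φ = -23.48517°, λ = -148.69850°
GPS7: φ = -22.93167°, λ = -149.92917°
INJ8→CR-07: c = 0.176994 rad, d = 1127.63 km
CR-07→GPS7: c = 0.021978 rad, d = 140.02 km
Total = 1127.63 + 140.02 = 1267.65 km

1268 km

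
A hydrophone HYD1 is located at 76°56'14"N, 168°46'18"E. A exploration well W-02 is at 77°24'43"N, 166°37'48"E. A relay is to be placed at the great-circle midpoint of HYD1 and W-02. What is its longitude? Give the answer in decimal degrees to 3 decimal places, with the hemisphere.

167.720°E

HYD1: φ = +76.93722°, λ = +168.77167°
W-02: φ = +77.41194°, λ = +166.63000°
Bx = cos φ₂ cos Δλ = 0.217788,  By = cos φ₂ sin Δλ = -0.008145
φₘ = atan2(sin φ₁ + sin φ₂, √((cos φ₁ + Bx)² + By²)) = 77.17675°
λₘ = λ₁ + atan2(By, cos φ₁ + Bx) = 167.72032°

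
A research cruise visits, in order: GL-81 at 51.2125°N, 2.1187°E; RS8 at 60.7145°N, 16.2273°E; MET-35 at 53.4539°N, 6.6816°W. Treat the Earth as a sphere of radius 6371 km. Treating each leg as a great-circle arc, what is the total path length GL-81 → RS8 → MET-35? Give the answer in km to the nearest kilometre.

2958 km

GL-81→RS8: c = 0.214718 rad, d = 1367.97 km
RS8→MET-35: c = 0.249618 rad, d = 1590.32 km
Total = 1367.97 + 1590.32 = 2958.28 km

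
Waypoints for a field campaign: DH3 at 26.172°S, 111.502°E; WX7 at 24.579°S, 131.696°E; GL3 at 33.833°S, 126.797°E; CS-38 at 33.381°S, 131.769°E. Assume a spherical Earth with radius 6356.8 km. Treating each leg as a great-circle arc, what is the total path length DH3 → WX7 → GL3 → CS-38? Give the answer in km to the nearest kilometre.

3623 km

DH3→WX7: c = 0.319336 rad, d = 2029.96 km
WX7→GL3: c = 0.177855 rad, d = 1130.59 km
GL3→CS-38: c = 0.072695 rad, d = 462.11 km
Total = 2029.96 + 1130.59 + 462.11 = 3622.65 km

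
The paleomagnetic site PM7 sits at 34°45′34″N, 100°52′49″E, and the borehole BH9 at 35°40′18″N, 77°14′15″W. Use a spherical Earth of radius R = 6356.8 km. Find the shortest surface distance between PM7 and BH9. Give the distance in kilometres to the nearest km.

PM7: φ = +34.75944°, λ = +100.88028°
BH9: φ = +35.67167°, λ = -77.23750°
Δφ = 0.9122°,  Δλ = -178.1178°
a = sin²(Δφ/2) + cos φ₁ cos φ₂ sin²(Δλ/2) = 0.667290
c = 2·arcsin(√a) = 1.911956 rad = 109.5470°
d = R·c = 6356.8 × 1.911956 = 12153.9 km

12154 km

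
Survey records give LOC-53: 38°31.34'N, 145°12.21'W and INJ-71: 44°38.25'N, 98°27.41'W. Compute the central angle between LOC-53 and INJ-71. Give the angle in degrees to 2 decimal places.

35.01°

LOC-53: φ = +38.52233°, λ = -145.20350°
INJ-71: φ = +44.63750°, λ = -98.45683°
Δφ = 6.1152°,  Δλ = 46.7467°
a = sin²(Δφ/2) + cos φ₁ cos φ₂ sin²(Δλ/2) = 0.090463
c = 2·arcsin(√a) = 0.611003 rad = 35.0079°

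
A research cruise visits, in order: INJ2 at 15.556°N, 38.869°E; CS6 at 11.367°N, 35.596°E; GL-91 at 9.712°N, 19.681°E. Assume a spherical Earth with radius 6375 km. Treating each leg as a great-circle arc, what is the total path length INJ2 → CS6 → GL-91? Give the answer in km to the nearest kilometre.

2336 km

INJ2→CS6: c = 0.091815 rad, d = 585.32 km
CS6→GL-91: c = 0.274566 rad, d = 1750.36 km
Total = 585.32 + 1750.36 = 2335.68 km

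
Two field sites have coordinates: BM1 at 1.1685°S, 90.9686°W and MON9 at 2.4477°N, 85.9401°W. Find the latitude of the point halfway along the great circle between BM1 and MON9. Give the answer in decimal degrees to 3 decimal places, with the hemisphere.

Bx = cos φ₂ cos Δλ = 0.995242,  By = cos φ₂ sin Δλ = 0.087571
φₘ = atan2(sin φ₁ + sin φ₂, √((cos φ₁ + Bx)² + By²)) = 0.64022°
λₘ = λ₁ + atan2(By, cos φ₁ + Bx) = -88.45524°

0.640°N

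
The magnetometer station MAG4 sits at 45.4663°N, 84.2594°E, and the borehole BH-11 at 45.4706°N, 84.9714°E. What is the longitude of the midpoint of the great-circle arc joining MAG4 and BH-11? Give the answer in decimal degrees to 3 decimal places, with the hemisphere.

Bx = cos φ₂ cos Δλ = 0.701221,  By = cos φ₂ sin Δλ = 0.008714
φₘ = atan2(sin φ₁ + sin φ₂, √((cos φ₁ + Bx)² + By²)) = 45.46900°
λₘ = λ₁ + atan2(By, cos φ₁ + Bx) = 84.61539°

84.615°E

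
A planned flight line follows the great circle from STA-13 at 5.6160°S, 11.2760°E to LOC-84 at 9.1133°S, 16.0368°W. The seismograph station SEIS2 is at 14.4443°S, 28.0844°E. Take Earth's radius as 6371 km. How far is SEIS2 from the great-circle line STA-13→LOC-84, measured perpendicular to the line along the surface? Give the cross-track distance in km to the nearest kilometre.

1279 km

δ₁₃ = central angle STA-13→SEIS2 = 0.327098 rad  (haversine)
θ₁₃ = bearing STA-13→SEIS2 = 119.359°,  θ₁₂ = bearing STA-13→LOC-84 = 260.998°
dₓₜ = R·arcsin(sin δ₁₃ · sin(θ₁₃ − θ₁₂)) = 6371·arcsin(0.32130·sin(-141.639°)) = -1278.944 km
|dₓₜ| = 1278.944 km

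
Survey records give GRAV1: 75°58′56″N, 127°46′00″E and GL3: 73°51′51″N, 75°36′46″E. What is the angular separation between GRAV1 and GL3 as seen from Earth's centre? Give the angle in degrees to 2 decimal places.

GRAV1: φ = +75.98222°, λ = +127.76667°
GL3: φ = +73.86417°, λ = +75.61278°
Δφ = -2.1181°,  Δλ = -52.1539°
a = sin²(Δφ/2) + cos φ₁ cos φ₂ sin²(Δλ/2) = 0.013349
c = 2·arcsin(√a) = 0.231595 rad = 13.2694°

13.27°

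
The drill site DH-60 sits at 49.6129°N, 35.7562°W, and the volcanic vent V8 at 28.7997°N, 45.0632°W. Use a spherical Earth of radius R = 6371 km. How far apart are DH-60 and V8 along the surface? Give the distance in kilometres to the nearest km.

2445 km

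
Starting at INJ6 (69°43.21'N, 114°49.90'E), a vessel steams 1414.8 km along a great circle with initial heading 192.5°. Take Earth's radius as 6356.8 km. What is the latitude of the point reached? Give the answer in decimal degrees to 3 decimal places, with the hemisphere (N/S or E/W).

57.159°N

INJ6: φ = +69.72017°, λ = +114.83167°
δ = d/R = 1414.8/6356.8 = 0.222565 rad
φ₂ = arcsin(sin φ₁ cos δ + cos φ₁ sin δ cos θ)
   = arcsin(0.93801·0.97533 + 0.34661·0.22073·-0.97630) = 57.15925°
λ₂ = λ₁ + atan2(sin θ sin δ cos φ₁, cos δ − sin φ₁ sin φ₂) = 109.77757°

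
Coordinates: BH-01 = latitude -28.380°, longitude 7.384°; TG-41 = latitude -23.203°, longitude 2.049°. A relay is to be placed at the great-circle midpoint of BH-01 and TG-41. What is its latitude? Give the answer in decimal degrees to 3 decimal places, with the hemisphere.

25.816°S

Bx = cos φ₂ cos Δλ = 0.915133,  By = cos φ₂ sin Δλ = -0.085458
φₘ = atan2(sin φ₁ + sin φ₂, √((cos φ₁ + Bx)² + By²)) = -25.81583°
λₘ = λ₁ + atan2(By, cos φ₁ + Bx) = 4.65818°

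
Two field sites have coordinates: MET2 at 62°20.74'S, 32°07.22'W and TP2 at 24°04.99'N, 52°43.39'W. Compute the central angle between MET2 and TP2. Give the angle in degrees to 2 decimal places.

87.98°

MET2: φ = -62.34567°, λ = -32.12033°
TP2: φ = +24.08317°, λ = -52.72317°
Δφ = 86.4288°,  Δλ = -20.6028°
a = sin²(Δφ/2) + cos φ₁ cos φ₂ sin²(Δλ/2) = 0.482406
c = 2·arcsin(√a) = 1.535602 rad = 87.9835°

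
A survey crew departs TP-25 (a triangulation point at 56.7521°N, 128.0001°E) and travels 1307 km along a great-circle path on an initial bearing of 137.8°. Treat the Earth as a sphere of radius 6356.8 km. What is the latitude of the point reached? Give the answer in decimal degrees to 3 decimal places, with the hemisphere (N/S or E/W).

47.372°N

δ = d/R = 1307/6356.8 = 0.205607 rad
φ₂ = arcsin(sin φ₁ cos δ + cos φ₁ sin δ cos θ)
   = arcsin(0.83631·0.97894 + 0.54826·0.20416·-0.74080) = 47.37235°
λ₂ = λ₁ + atan2(sin θ sin δ cos φ₁, cos δ − sin φ₁ sin φ₂) = 139.68328°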